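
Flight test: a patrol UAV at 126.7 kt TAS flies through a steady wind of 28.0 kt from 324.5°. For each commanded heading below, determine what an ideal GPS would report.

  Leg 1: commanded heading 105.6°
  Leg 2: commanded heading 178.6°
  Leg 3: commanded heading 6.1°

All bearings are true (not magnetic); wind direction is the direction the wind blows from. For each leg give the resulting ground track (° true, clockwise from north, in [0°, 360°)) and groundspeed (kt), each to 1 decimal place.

Leg 1: heading 105.6°; drift +6.8° → track 112.4°, groundspeed 149.5 kt
Leg 2: heading 178.6°; drift -6.0° → track 172.6°, groundspeed 150.7 kt
Leg 3: heading 6.1°; drift +10.0° → track 16.1°, groundspeed 107.4 kt

Leg 1: track=112.4°, groundspeed=149.5 kt
Leg 2: track=172.6°, groundspeed=150.7 kt
Leg 3: track=16.1°, groundspeed=107.4 kt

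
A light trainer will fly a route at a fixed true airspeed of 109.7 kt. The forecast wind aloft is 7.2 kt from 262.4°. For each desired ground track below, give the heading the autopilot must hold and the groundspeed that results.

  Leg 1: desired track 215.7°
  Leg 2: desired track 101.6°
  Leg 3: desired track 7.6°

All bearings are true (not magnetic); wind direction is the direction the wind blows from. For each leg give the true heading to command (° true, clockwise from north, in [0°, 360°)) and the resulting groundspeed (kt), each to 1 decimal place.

Leg 1: heading=218.4°, groundspeed=104.6 kt
Leg 2: heading=102.8°, groundspeed=116.5 kt
Leg 3: heading=4.0°, groundspeed=111.4 kt

Leg 1: desired track 215.7°; wind correction +2.7° → command heading 218.4°, groundspeed 104.6 kt
Leg 2: desired track 101.6°; wind correction +1.2° → command heading 102.8°, groundspeed 116.5 kt
Leg 3: desired track 7.6°; wind correction -3.6° → command heading 4.0°, groundspeed 111.4 kt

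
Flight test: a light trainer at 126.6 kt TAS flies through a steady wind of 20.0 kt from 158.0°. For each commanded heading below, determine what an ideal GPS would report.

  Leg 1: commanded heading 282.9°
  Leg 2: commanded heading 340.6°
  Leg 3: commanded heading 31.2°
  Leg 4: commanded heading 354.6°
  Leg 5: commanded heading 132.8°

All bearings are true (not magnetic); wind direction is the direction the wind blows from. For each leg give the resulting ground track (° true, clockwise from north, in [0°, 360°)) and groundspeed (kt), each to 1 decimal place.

Leg 1: heading 282.9°; drift +6.8° → track 289.7°, groundspeed 139.0 kt
Leg 2: heading 340.6°; drift -0.4° → track 340.2°, groundspeed 146.6 kt
Leg 3: heading 31.2°; drift -6.6° → track 24.6°, groundspeed 139.5 kt
Leg 4: heading 354.6°; drift -2.2° → track 352.4°, groundspeed 145.9 kt
Leg 5: heading 132.8°; drift -4.5° → track 128.3°, groundspeed 108.8 kt

Leg 1: track=289.7°, groundspeed=139.0 kt
Leg 2: track=340.2°, groundspeed=146.6 kt
Leg 3: track=24.6°, groundspeed=139.5 kt
Leg 4: track=352.4°, groundspeed=145.9 kt
Leg 5: track=128.3°, groundspeed=108.8 kt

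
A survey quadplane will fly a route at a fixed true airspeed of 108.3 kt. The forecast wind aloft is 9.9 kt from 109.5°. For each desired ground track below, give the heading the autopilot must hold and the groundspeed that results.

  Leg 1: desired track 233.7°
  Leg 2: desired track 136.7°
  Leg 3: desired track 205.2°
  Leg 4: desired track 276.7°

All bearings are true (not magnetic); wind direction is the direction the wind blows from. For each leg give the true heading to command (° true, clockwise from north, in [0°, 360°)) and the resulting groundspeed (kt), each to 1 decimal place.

Leg 1: heading=229.4°, groundspeed=113.6 kt
Leg 2: heading=134.3°, groundspeed=99.4 kt
Leg 3: heading=200.0°, groundspeed=108.8 kt
Leg 4: heading=275.5°, groundspeed=117.9 kt

Leg 1: desired track 233.7°; wind correction -4.3° → command heading 229.4°, groundspeed 113.6 kt
Leg 2: desired track 136.7°; wind correction -2.4° → command heading 134.3°, groundspeed 99.4 kt
Leg 3: desired track 205.2°; wind correction -5.2° → command heading 200.0°, groundspeed 108.8 kt
Leg 4: desired track 276.7°; wind correction -1.2° → command heading 275.5°, groundspeed 117.9 kt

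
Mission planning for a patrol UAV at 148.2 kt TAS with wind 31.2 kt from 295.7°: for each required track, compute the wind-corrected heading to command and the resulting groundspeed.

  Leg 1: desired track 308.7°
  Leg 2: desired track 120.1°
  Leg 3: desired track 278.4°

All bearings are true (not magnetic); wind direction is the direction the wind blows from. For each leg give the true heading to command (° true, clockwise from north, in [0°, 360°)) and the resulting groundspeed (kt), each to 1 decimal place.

Leg 1: heading=306.0°, groundspeed=117.6 kt
Leg 2: heading=121.0°, groundspeed=179.3 kt
Leg 3: heading=282.0°, groundspeed=118.1 kt

Leg 1: desired track 308.7°; wind correction -2.7° → command heading 306.0°, groundspeed 117.6 kt
Leg 2: desired track 120.1°; wind correction +0.9° → command heading 121.0°, groundspeed 179.3 kt
Leg 3: desired track 278.4°; wind correction +3.6° → command heading 282.0°, groundspeed 118.1 kt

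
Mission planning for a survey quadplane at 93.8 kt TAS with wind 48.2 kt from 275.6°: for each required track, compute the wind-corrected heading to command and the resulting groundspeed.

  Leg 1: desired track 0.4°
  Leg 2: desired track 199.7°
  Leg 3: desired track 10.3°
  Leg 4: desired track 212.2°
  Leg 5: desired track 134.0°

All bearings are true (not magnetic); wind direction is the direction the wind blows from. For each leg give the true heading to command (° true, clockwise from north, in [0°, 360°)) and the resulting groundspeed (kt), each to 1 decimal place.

Leg 1: heading=329.6°, groundspeed=76.2 kt
Leg 2: heading=229.6°, groundspeed=69.6 kt
Leg 3: heading=339.5°, groundspeed=84.5 kt
Leg 4: heading=239.6°, groundspeed=61.7 kt
Leg 5: heading=152.6°, groundspeed=126.7 kt

Leg 1: desired track 0.4°; wind correction -30.8° → command heading 329.6°, groundspeed 76.2 kt
Leg 2: desired track 199.7°; wind correction +29.9° → command heading 229.6°, groundspeed 69.6 kt
Leg 3: desired track 10.3°; wind correction -30.8° → command heading 339.5°, groundspeed 84.5 kt
Leg 4: desired track 212.2°; wind correction +27.4° → command heading 239.6°, groundspeed 61.7 kt
Leg 5: desired track 134.0°; wind correction +18.6° → command heading 152.6°, groundspeed 126.7 kt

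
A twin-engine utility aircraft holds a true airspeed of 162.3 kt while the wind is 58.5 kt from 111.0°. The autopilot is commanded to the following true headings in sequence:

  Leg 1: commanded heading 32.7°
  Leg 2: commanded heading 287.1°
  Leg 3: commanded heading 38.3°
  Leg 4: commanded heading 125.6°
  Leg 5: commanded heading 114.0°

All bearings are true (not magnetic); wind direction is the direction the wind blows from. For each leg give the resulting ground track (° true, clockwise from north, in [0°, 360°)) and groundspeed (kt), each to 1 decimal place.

Leg 1: track=11.9°, groundspeed=161.0 kt
Leg 2: track=288.1°, groundspeed=220.7 kt
Leg 3: track=17.2°, groundspeed=155.3 kt
Leg 4: track=133.5°, groundspeed=106.7 kt
Leg 5: track=115.7°, groundspeed=103.9 kt

Leg 1: heading 32.7°; drift -20.8° → track 11.9°, groundspeed 161.0 kt
Leg 2: heading 287.1°; drift +1.0° → track 288.1°, groundspeed 220.7 kt
Leg 3: heading 38.3°; drift -21.1° → track 17.2°, groundspeed 155.3 kt
Leg 4: heading 125.6°; drift +7.9° → track 133.5°, groundspeed 106.7 kt
Leg 5: heading 114.0°; drift +1.7° → track 115.7°, groundspeed 103.9 kt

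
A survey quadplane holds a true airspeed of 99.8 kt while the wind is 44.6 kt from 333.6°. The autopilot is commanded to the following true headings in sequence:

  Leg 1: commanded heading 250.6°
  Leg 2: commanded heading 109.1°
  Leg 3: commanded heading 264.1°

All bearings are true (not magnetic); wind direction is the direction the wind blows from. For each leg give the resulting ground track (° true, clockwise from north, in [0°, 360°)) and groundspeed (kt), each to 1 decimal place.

Leg 1: track=225.5°, groundspeed=104.2 kt
Leg 2: track=122.5°, groundspeed=135.3 kt
Leg 3: track=237.7°, groundspeed=94.0 kt

Leg 1: heading 250.6°; drift -25.1° → track 225.5°, groundspeed 104.2 kt
Leg 2: heading 109.1°; drift +13.4° → track 122.5°, groundspeed 135.3 kt
Leg 3: heading 264.1°; drift -26.4° → track 237.7°, groundspeed 94.0 kt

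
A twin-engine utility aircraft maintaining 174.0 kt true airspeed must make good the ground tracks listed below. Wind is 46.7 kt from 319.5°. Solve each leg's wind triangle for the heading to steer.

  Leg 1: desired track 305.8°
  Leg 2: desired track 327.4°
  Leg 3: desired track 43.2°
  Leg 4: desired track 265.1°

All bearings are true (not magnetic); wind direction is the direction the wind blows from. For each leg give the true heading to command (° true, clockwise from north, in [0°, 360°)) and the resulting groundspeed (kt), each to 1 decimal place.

Leg 1: heading=309.4°, groundspeed=128.3 kt
Leg 2: heading=325.3°, groundspeed=127.6 kt
Leg 3: heading=27.7°, groundspeed=162.6 kt
Leg 4: heading=277.7°, groundspeed=142.6 kt

Leg 1: desired track 305.8°; wind correction +3.6° → command heading 309.4°, groundspeed 128.3 kt
Leg 2: desired track 327.4°; wind correction -2.1° → command heading 325.3°, groundspeed 127.6 kt
Leg 3: desired track 43.2°; wind correction -15.5° → command heading 27.7°, groundspeed 162.6 kt
Leg 4: desired track 265.1°; wind correction +12.6° → command heading 277.7°, groundspeed 142.6 kt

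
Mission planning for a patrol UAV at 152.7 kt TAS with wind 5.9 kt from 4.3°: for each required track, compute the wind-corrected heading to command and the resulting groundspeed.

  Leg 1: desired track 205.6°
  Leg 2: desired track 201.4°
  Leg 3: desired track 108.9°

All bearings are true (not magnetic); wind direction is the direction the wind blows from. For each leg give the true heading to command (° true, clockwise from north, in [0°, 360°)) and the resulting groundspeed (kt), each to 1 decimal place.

Leg 1: heading=206.4°, groundspeed=158.2 kt
Leg 2: heading=202.1°, groundspeed=158.3 kt
Leg 3: heading=106.8°, groundspeed=154.1 kt

Leg 1: desired track 205.6°; wind correction +0.8° → command heading 206.4°, groundspeed 158.2 kt
Leg 2: desired track 201.4°; wind correction +0.7° → command heading 202.1°, groundspeed 158.3 kt
Leg 3: desired track 108.9°; wind correction -2.1° → command heading 106.8°, groundspeed 154.1 kt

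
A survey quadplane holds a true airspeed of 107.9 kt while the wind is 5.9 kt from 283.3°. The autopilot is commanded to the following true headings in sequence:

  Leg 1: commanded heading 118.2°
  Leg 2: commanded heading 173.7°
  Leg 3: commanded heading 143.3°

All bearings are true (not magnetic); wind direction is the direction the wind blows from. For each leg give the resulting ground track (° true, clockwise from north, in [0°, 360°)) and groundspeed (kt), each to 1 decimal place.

Leg 1: heading 118.2°; drift -0.8° → track 117.4°, groundspeed 113.6 kt
Leg 2: heading 173.7°; drift -2.9° → track 170.8°, groundspeed 110.0 kt
Leg 3: heading 143.3°; drift -1.9° → track 141.4°, groundspeed 112.5 kt

Leg 1: track=117.4°, groundspeed=113.6 kt
Leg 2: track=170.8°, groundspeed=110.0 kt
Leg 3: track=141.4°, groundspeed=112.5 kt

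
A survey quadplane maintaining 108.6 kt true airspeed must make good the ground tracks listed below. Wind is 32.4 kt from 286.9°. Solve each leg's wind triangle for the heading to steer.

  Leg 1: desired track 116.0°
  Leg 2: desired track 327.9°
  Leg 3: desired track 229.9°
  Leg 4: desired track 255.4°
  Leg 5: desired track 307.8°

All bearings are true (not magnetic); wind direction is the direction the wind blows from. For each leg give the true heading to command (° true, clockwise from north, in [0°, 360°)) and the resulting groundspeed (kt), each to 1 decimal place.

Leg 1: heading=118.7°, groundspeed=140.5 kt
Leg 2: heading=316.6°, groundspeed=82.0 kt
Leg 3: heading=244.4°, groundspeed=87.5 kt
Leg 4: heading=264.4°, groundspeed=79.6 kt
Leg 5: heading=301.7°, groundspeed=77.7 kt

Leg 1: desired track 116.0°; wind correction +2.7° → command heading 118.7°, groundspeed 140.5 kt
Leg 2: desired track 327.9°; wind correction -11.3° → command heading 316.6°, groundspeed 82.0 kt
Leg 3: desired track 229.9°; wind correction +14.5° → command heading 244.4°, groundspeed 87.5 kt
Leg 4: desired track 255.4°; wind correction +9.0° → command heading 264.4°, groundspeed 79.6 kt
Leg 5: desired track 307.8°; wind correction -6.1° → command heading 301.7°, groundspeed 77.7 kt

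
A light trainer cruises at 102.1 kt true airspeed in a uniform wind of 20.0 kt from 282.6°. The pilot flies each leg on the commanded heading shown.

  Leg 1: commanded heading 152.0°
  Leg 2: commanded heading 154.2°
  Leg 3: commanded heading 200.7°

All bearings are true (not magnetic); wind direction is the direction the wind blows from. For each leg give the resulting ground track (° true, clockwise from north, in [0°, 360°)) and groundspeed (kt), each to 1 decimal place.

Leg 1: heading 152.0°; drift -7.5° → track 144.5°, groundspeed 116.1 kt
Leg 2: heading 154.2°; drift -7.8° → track 146.4°, groundspeed 115.6 kt
Leg 3: heading 200.7°; drift -11.3° → track 189.4°, groundspeed 101.2 kt

Leg 1: track=144.5°, groundspeed=116.1 kt
Leg 2: track=146.4°, groundspeed=115.6 kt
Leg 3: track=189.4°, groundspeed=101.2 kt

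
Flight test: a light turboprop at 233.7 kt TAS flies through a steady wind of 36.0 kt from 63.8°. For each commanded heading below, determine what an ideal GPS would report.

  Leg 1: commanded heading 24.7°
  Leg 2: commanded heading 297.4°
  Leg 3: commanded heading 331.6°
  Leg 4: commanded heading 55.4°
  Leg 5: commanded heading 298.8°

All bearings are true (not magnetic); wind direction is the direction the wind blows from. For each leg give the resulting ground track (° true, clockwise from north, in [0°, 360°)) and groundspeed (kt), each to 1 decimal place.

Leg 1: heading 24.7°; drift -6.3° → track 18.4°, groundspeed 207.0 kt
Leg 2: heading 297.4°; drift -6.5° → track 290.9°, groundspeed 256.7 kt
Leg 3: heading 331.6°; drift -8.7° → track 322.9°, groundspeed 237.8 kt
Leg 4: heading 55.4°; drift -1.5° → track 53.9°, groundspeed 198.2 kt
Leg 5: heading 298.8°; drift -6.6° → track 292.2°, groundspeed 256.1 kt

Leg 1: track=18.4°, groundspeed=207.0 kt
Leg 2: track=290.9°, groundspeed=256.7 kt
Leg 3: track=322.9°, groundspeed=237.8 kt
Leg 4: track=53.9°, groundspeed=198.2 kt
Leg 5: track=292.2°, groundspeed=256.1 kt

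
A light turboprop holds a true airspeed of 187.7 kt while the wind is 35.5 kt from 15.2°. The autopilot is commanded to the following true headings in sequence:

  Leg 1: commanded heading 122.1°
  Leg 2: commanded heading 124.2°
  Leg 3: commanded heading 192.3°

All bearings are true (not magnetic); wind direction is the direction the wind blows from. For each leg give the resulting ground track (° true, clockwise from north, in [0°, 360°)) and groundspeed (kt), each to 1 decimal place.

Leg 1: track=131.8°, groundspeed=200.9 kt
Leg 2: track=133.8°, groundspeed=202.1 kt
Leg 3: track=192.8°, groundspeed=223.2 kt

Leg 1: heading 122.1°; drift +9.7° → track 131.8°, groundspeed 200.9 kt
Leg 2: heading 124.2°; drift +9.6° → track 133.8°, groundspeed 202.1 kt
Leg 3: heading 192.3°; drift +0.5° → track 192.8°, groundspeed 223.2 kt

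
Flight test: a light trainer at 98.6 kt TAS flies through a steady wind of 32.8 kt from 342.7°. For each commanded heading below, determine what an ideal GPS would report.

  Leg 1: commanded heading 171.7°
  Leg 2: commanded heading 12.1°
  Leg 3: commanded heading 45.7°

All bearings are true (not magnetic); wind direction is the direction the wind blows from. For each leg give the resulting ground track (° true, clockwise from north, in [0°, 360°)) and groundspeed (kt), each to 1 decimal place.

Leg 1: heading 171.7°; drift -2.2° → track 169.5°, groundspeed 131.1 kt
Leg 2: heading 12.1°; drift +12.9° → track 25.0°, groundspeed 71.9 kt
Leg 3: heading 45.7°; drift +19.2° → track 64.9°, groundspeed 88.7 kt

Leg 1: track=169.5°, groundspeed=131.1 kt
Leg 2: track=25.0°, groundspeed=71.9 kt
Leg 3: track=64.9°, groundspeed=88.7 kt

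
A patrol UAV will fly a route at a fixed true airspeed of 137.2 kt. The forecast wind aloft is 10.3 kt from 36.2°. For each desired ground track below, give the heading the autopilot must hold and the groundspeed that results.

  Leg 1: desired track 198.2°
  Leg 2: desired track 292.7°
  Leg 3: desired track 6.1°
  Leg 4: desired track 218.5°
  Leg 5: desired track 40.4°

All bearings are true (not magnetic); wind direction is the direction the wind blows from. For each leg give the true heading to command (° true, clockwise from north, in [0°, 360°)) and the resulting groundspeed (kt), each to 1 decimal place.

Leg 1: desired track 198.2°; wind correction -1.3° → command heading 196.9°, groundspeed 147.0 kt
Leg 2: desired track 292.7°; wind correction +4.2° → command heading 296.9°, groundspeed 139.2 kt
Leg 3: desired track 6.1°; wind correction +2.2° → command heading 8.3°, groundspeed 128.2 kt
Leg 4: desired track 218.5°; wind correction +0.2° → command heading 218.7°, groundspeed 147.5 kt
Leg 5: desired track 40.4°; wind correction -0.3° → command heading 40.1°, groundspeed 126.9 kt

Leg 1: heading=196.9°, groundspeed=147.0 kt
Leg 2: heading=296.9°, groundspeed=139.2 kt
Leg 3: heading=8.3°, groundspeed=128.2 kt
Leg 4: heading=218.7°, groundspeed=147.5 kt
Leg 5: heading=40.1°, groundspeed=126.9 kt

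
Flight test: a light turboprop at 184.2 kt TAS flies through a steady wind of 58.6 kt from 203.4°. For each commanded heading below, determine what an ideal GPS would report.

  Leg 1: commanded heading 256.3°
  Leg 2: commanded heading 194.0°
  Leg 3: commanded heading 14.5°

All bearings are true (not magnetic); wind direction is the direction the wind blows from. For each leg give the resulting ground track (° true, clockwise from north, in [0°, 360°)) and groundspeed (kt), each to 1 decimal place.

Leg 1: track=273.7°, groundspeed=156.0 kt
Leg 2: track=189.7°, groundspeed=126.7 kt
Leg 3: track=16.6°, groundspeed=242.3 kt

Leg 1: heading 256.3°; drift +17.4° → track 273.7°, groundspeed 156.0 kt
Leg 2: heading 194.0°; drift -4.3° → track 189.7°, groundspeed 126.7 kt
Leg 3: heading 14.5°; drift +2.1° → track 16.6°, groundspeed 242.3 kt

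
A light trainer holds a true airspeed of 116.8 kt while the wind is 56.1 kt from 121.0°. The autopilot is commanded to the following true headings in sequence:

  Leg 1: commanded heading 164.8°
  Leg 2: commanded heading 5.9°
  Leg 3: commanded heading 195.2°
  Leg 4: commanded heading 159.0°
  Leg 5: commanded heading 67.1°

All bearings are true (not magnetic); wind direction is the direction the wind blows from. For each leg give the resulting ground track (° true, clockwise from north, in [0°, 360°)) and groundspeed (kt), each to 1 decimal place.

Leg 1: track=191.8°, groundspeed=85.6 kt
Leg 2: track=346.0°, groundspeed=149.5 kt
Leg 3: track=223.2°, groundspeed=115.0 kt
Leg 4: track=184.4°, groundspeed=80.4 kt
Leg 5: track=38.7°, groundspeed=95.2 kt

Leg 1: heading 164.8°; drift +27.0° → track 191.8°, groundspeed 85.6 kt
Leg 2: heading 5.9°; drift -19.9° → track 346.0°, groundspeed 149.5 kt
Leg 3: heading 195.2°; drift +28.0° → track 223.2°, groundspeed 115.0 kt
Leg 4: heading 159.0°; drift +25.4° → track 184.4°, groundspeed 80.4 kt
Leg 5: heading 67.1°; drift -28.4° → track 38.7°, groundspeed 95.2 kt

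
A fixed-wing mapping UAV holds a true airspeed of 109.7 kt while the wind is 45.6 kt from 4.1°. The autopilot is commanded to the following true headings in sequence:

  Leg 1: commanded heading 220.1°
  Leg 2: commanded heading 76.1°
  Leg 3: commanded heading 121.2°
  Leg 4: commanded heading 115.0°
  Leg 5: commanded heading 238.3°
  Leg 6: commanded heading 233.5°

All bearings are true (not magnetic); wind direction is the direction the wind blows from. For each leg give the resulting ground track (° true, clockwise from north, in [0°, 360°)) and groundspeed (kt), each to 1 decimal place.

Leg 1: heading 220.1°; drift -10.4° → track 209.7°, groundspeed 149.0 kt
Leg 2: heading 76.1°; drift +24.4° → track 100.5°, groundspeed 105.0 kt
Leg 3: heading 121.2°; drift +17.3° → track 138.5°, groundspeed 136.6 kt
Leg 4: heading 115.0°; drift +18.7° → track 133.7°, groundspeed 133.0 kt
Leg 5: heading 238.3°; drift -15.2° → track 223.1°, groundspeed 141.3 kt
Leg 6: heading 233.5°; drift -14.0° → track 219.5°, groundspeed 143.6 kt

Leg 1: track=209.7°, groundspeed=149.0 kt
Leg 2: track=100.5°, groundspeed=105.0 kt
Leg 3: track=138.5°, groundspeed=136.6 kt
Leg 4: track=133.7°, groundspeed=133.0 kt
Leg 5: track=223.1°, groundspeed=141.3 kt
Leg 6: track=219.5°, groundspeed=143.6 kt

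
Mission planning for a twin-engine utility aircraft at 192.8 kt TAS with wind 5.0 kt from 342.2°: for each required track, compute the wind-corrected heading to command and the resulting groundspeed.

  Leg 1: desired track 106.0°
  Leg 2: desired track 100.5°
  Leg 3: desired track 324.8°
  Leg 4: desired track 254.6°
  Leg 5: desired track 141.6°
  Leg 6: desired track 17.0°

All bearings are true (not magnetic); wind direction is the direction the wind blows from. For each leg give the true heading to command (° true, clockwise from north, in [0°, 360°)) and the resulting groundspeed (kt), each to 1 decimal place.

Leg 1: heading=104.8°, groundspeed=195.5 kt
Leg 2: heading=99.2°, groundspeed=195.1 kt
Leg 3: heading=325.2°, groundspeed=188.0 kt
Leg 4: heading=256.1°, groundspeed=192.5 kt
Leg 5: heading=141.1°, groundspeed=197.5 kt
Leg 6: heading=16.2°, groundspeed=188.7 kt

Leg 1: desired track 106.0°; wind correction -1.2° → command heading 104.8°, groundspeed 195.5 kt
Leg 2: desired track 100.5°; wind correction -1.3° → command heading 99.2°, groundspeed 195.1 kt
Leg 3: desired track 324.8°; wind correction +0.4° → command heading 325.2°, groundspeed 188.0 kt
Leg 4: desired track 254.6°; wind correction +1.5° → command heading 256.1°, groundspeed 192.5 kt
Leg 5: desired track 141.6°; wind correction -0.5° → command heading 141.1°, groundspeed 197.5 kt
Leg 6: desired track 17.0°; wind correction -0.8° → command heading 16.2°, groundspeed 188.7 kt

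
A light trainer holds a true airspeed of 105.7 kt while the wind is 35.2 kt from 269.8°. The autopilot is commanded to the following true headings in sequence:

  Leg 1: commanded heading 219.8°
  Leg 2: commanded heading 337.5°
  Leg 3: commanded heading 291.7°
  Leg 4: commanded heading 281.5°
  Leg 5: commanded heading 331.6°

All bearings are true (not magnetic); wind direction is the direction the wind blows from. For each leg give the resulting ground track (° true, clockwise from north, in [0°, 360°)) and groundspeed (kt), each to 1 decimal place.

Leg 1: track=201.8°, groundspeed=87.3 kt
Leg 2: track=356.9°, groundspeed=97.9 kt
Leg 3: track=301.9°, groundspeed=74.2 kt
Leg 4: track=287.2°, groundspeed=71.6 kt
Leg 5: track=350.8°, groundspeed=94.3 kt

Leg 1: heading 219.8°; drift -18.0° → track 201.8°, groundspeed 87.3 kt
Leg 2: heading 337.5°; drift +19.4° → track 356.9°, groundspeed 97.9 kt
Leg 3: heading 291.7°; drift +10.2° → track 301.9°, groundspeed 74.2 kt
Leg 4: heading 281.5°; drift +5.7° → track 287.2°, groundspeed 71.6 kt
Leg 5: heading 331.6°; drift +19.2° → track 350.8°, groundspeed 94.3 kt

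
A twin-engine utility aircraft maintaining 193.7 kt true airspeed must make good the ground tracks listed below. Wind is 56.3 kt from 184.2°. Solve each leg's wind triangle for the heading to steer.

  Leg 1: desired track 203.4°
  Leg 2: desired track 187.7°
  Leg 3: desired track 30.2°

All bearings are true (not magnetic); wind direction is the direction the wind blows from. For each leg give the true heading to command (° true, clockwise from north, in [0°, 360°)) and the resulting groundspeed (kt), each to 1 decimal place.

Leg 1: desired track 203.4°; wind correction -5.5° → command heading 197.9°, groundspeed 139.6 kt
Leg 2: desired track 187.7°; wind correction -1.0° → command heading 186.7°, groundspeed 137.5 kt
Leg 3: desired track 30.2°; wind correction +7.3° → command heading 37.5°, groundspeed 242.7 kt

Leg 1: heading=197.9°, groundspeed=139.6 kt
Leg 2: heading=186.7°, groundspeed=137.5 kt
Leg 3: heading=37.5°, groundspeed=242.7 kt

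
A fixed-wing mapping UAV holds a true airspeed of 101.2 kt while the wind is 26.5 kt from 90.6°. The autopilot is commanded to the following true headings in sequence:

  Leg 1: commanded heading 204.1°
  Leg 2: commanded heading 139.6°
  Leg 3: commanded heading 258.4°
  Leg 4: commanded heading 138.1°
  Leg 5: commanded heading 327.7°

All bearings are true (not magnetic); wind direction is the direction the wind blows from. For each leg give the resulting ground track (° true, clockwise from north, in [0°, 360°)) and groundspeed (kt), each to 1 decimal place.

Leg 1: heading 204.1°; drift +12.3° → track 216.4°, groundspeed 114.4 kt
Leg 2: heading 139.6°; drift +13.4° → track 153.0°, groundspeed 86.2 kt
Leg 3: heading 258.4°; drift +2.5° → track 260.9°, groundspeed 127.2 kt
Leg 4: heading 138.1°; drift +13.2° → track 151.3°, groundspeed 85.6 kt
Leg 5: heading 327.7°; drift -10.9° → track 316.8°, groundspeed 117.7 kt

Leg 1: track=216.4°, groundspeed=114.4 kt
Leg 2: track=153.0°, groundspeed=86.2 kt
Leg 3: track=260.9°, groundspeed=127.2 kt
Leg 4: track=151.3°, groundspeed=85.6 kt
Leg 5: track=316.8°, groundspeed=117.7 kt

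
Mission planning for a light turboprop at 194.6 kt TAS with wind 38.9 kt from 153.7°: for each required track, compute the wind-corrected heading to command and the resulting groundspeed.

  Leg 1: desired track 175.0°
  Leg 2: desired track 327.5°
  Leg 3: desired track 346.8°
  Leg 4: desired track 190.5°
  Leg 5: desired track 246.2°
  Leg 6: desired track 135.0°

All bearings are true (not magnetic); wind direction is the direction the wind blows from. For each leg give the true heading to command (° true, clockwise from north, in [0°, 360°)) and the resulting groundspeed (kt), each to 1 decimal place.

Leg 1: desired track 175.0°; wind correction -4.2° → command heading 170.8°, groundspeed 157.8 kt
Leg 2: desired track 327.5°; wind correction -1.2° → command heading 326.3°, groundspeed 233.2 kt
Leg 3: desired track 346.8°; wind correction +2.6° → command heading 349.4°, groundspeed 232.3 kt
Leg 4: desired track 190.5°; wind correction -6.9° → command heading 183.6°, groundspeed 162.1 kt
Leg 5: desired track 246.2°; wind correction -11.5° → command heading 234.7°, groundspeed 192.4 kt
Leg 6: desired track 135.0°; wind correction +3.7° → command heading 138.7°, groundspeed 157.4 kt

Leg 1: heading=170.8°, groundspeed=157.8 kt
Leg 2: heading=326.3°, groundspeed=233.2 kt
Leg 3: heading=349.4°, groundspeed=232.3 kt
Leg 4: heading=183.6°, groundspeed=162.1 kt
Leg 5: heading=234.7°, groundspeed=192.4 kt
Leg 6: heading=138.7°, groundspeed=157.4 kt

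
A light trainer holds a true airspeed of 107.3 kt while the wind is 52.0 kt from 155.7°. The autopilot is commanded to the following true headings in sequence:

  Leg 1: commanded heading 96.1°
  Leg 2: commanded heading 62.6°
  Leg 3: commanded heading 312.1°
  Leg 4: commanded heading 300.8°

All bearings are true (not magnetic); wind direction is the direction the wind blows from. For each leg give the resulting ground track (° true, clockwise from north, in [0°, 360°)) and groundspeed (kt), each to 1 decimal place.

Leg 1: track=67.1°, groundspeed=92.6 kt
Leg 2: track=37.4°, groundspeed=121.7 kt
Leg 3: track=319.8°, groundspeed=156.3 kt
Leg 4: track=312.0°, groundspeed=152.9 kt

Leg 1: heading 96.1°; drift -29.0° → track 67.1°, groundspeed 92.6 kt
Leg 2: heading 62.6°; drift -25.2° → track 37.4°, groundspeed 121.7 kt
Leg 3: heading 312.1°; drift +7.7° → track 319.8°, groundspeed 156.3 kt
Leg 4: heading 300.8°; drift +11.2° → track 312.0°, groundspeed 152.9 kt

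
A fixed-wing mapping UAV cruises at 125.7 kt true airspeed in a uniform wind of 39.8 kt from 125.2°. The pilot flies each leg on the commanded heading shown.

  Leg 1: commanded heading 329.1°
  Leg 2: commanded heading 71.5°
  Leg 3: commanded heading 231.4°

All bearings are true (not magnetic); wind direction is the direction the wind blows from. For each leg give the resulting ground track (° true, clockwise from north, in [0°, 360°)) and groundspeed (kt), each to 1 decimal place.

Leg 1: heading 329.1°; drift -5.7° → track 323.4°, groundspeed 162.9 kt
Leg 2: heading 71.5°; drift -17.4° → track 54.1°, groundspeed 107.1 kt
Leg 3: heading 231.4°; drift +15.6° → track 247.0°, groundspeed 142.0 kt

Leg 1: track=323.4°, groundspeed=162.9 kt
Leg 2: track=54.1°, groundspeed=107.1 kt
Leg 3: track=247.0°, groundspeed=142.0 kt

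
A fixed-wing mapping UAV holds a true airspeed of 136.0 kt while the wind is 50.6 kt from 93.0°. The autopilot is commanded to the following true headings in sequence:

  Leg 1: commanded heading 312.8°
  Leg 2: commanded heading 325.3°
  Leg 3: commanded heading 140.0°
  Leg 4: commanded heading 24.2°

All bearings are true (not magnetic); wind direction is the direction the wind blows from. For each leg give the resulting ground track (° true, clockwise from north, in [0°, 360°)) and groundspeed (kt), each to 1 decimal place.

Leg 1: heading 312.8°; drift -10.5° → track 302.3°, groundspeed 177.8 kt
Leg 2: heading 325.3°; drift -13.5° → track 311.8°, groundspeed 171.7 kt
Leg 3: heading 140.0°; drift +20.0° → track 160.0°, groundspeed 108.0 kt
Leg 4: heading 24.2°; drift -21.8° → track 2.4°, groundspeed 126.8 kt

Leg 1: track=302.3°, groundspeed=177.8 kt
Leg 2: track=311.8°, groundspeed=171.7 kt
Leg 3: track=160.0°, groundspeed=108.0 kt
Leg 4: track=2.4°, groundspeed=126.8 kt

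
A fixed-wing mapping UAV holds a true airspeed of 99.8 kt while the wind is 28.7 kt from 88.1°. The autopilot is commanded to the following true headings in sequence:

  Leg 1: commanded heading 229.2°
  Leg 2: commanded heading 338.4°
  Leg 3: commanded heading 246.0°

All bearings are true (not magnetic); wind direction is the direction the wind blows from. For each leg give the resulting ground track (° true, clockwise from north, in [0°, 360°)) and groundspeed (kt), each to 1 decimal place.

Leg 1: track=237.6°, groundspeed=123.5 kt
Leg 2: track=324.5°, groundspeed=112.8 kt
Leg 3: track=250.9°, groundspeed=126.9 kt

Leg 1: heading 229.2°; drift +8.4° → track 237.6°, groundspeed 123.5 kt
Leg 2: heading 338.4°; drift -13.9° → track 324.5°, groundspeed 112.8 kt
Leg 3: heading 246.0°; drift +4.9° → track 250.9°, groundspeed 126.9 kt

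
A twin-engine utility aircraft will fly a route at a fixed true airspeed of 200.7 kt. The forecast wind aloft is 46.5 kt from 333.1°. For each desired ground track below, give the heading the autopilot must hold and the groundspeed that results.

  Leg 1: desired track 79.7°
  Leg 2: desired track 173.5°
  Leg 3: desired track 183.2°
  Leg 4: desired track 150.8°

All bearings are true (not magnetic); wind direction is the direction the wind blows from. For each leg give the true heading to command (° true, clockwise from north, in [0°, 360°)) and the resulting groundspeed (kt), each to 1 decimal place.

Leg 1: heading=66.9°, groundspeed=209.0 kt
Leg 2: heading=178.1°, groundspeed=243.6 kt
Leg 3: heading=189.9°, groundspeed=239.6 kt
Leg 4: heading=150.3°, groundspeed=247.2 kt

Leg 1: desired track 79.7°; wind correction -12.8° → command heading 66.9°, groundspeed 209.0 kt
Leg 2: desired track 173.5°; wind correction +4.6° → command heading 178.1°, groundspeed 243.6 kt
Leg 3: desired track 183.2°; wind correction +6.7° → command heading 189.9°, groundspeed 239.6 kt
Leg 4: desired track 150.8°; wind correction -0.5° → command heading 150.3°, groundspeed 247.2 kt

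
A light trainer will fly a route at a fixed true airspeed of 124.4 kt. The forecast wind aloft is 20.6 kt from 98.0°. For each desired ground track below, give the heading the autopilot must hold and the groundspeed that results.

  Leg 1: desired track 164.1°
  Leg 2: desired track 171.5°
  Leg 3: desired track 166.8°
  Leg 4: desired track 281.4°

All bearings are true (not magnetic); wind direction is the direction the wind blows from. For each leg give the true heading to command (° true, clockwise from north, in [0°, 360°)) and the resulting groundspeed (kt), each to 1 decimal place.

Leg 1: heading=155.4°, groundspeed=114.6 kt
Leg 2: heading=162.4°, groundspeed=117.0 kt
Leg 3: heading=157.9°, groundspeed=115.5 kt
Leg 4: heading=282.0°, groundspeed=145.0 kt

Leg 1: desired track 164.1°; wind correction -8.7° → command heading 155.4°, groundspeed 114.6 kt
Leg 2: desired track 171.5°; wind correction -9.1° → command heading 162.4°, groundspeed 117.0 kt
Leg 3: desired track 166.8°; wind correction -8.9° → command heading 157.9°, groundspeed 115.5 kt
Leg 4: desired track 281.4°; wind correction +0.6° → command heading 282.0°, groundspeed 145.0 kt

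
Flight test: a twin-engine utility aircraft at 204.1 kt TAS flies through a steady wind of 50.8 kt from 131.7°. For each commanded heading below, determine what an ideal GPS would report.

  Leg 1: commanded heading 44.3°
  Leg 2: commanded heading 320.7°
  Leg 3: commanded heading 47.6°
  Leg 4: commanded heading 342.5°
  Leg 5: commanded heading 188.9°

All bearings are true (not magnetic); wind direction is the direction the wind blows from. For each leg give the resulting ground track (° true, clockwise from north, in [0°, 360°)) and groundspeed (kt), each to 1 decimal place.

Leg 1: heading 44.3°; drift -14.1° → track 30.2°, groundspeed 208.1 kt
Leg 2: heading 320.7°; drift -1.8° → track 318.9°, groundspeed 254.4 kt
Leg 3: heading 47.6°; drift -14.3° → track 33.3°, groundspeed 205.2 kt
Leg 4: heading 342.5°; drift -6.0° → track 336.5°, groundspeed 249.1 kt
Leg 5: heading 188.9°; drift +13.6° → track 202.5°, groundspeed 181.7 kt

Leg 1: track=30.2°, groundspeed=208.1 kt
Leg 2: track=318.9°, groundspeed=254.4 kt
Leg 3: track=33.3°, groundspeed=205.2 kt
Leg 4: track=336.5°, groundspeed=249.1 kt
Leg 5: track=202.5°, groundspeed=181.7 kt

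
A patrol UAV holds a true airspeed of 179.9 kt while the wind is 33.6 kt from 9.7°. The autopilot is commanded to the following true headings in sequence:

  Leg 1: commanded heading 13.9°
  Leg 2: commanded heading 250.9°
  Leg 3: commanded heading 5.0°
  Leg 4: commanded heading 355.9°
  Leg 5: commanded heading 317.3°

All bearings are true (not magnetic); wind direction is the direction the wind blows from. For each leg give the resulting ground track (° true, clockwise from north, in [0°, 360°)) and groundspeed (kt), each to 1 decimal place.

Leg 1: track=14.9°, groundspeed=146.4 kt
Leg 2: track=242.4°, groundspeed=198.3 kt
Leg 3: track=3.9°, groundspeed=146.4 kt
Leg 4: track=352.8°, groundspeed=147.5 kt
Leg 5: track=307.8°, groundspeed=161.6 kt

Leg 1: heading 13.9°; drift +1.0° → track 14.9°, groundspeed 146.4 kt
Leg 2: heading 250.9°; drift -8.5° → track 242.4°, groundspeed 198.3 kt
Leg 3: heading 5.0°; drift -1.1° → track 3.9°, groundspeed 146.4 kt
Leg 4: heading 355.9°; drift -3.1° → track 352.8°, groundspeed 147.5 kt
Leg 5: heading 317.3°; drift -9.5° → track 307.8°, groundspeed 161.6 kt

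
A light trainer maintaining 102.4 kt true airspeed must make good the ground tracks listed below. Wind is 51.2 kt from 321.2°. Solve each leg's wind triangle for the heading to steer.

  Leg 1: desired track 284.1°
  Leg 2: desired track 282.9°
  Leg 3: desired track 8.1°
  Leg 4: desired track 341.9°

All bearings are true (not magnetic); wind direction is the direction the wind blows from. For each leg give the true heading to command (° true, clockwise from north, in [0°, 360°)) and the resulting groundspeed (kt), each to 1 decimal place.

Leg 1: desired track 284.1°; wind correction +17.6° → command heading 301.7°, groundspeed 56.8 kt
Leg 2: desired track 282.9°; wind correction +18.1° → command heading 301.0°, groundspeed 57.2 kt
Leg 3: desired track 8.1°; wind correction -21.4° → command heading 346.7°, groundspeed 60.3 kt
Leg 4: desired track 341.9°; wind correction -10.2° → command heading 331.7°, groundspeed 52.9 kt

Leg 1: heading=301.7°, groundspeed=56.8 kt
Leg 2: heading=301.0°, groundspeed=57.2 kt
Leg 3: heading=346.7°, groundspeed=60.3 kt
Leg 4: heading=331.7°, groundspeed=52.9 kt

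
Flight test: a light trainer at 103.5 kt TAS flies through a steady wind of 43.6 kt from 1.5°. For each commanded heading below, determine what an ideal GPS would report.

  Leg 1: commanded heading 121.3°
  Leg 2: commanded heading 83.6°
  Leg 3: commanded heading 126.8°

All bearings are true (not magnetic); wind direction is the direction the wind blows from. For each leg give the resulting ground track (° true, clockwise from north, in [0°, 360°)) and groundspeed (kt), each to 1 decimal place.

Leg 1: track=138.1°, groundspeed=130.8 kt
Leg 2: track=107.5°, groundspeed=106.6 kt
Leg 3: track=142.3°, groundspeed=133.5 kt

Leg 1: heading 121.3°; drift +16.8° → track 138.1°, groundspeed 130.8 kt
Leg 2: heading 83.6°; drift +23.9° → track 107.5°, groundspeed 106.6 kt
Leg 3: heading 126.8°; drift +15.5° → track 142.3°, groundspeed 133.5 kt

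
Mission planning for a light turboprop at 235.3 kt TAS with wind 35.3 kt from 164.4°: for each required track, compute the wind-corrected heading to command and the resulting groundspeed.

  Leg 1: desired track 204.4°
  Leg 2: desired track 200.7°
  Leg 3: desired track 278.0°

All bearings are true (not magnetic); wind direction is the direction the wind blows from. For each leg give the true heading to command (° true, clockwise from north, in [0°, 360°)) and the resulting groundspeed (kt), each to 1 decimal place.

Leg 1: desired track 204.4°; wind correction -5.5° → command heading 198.9°, groundspeed 207.2 kt
Leg 2: desired track 200.7°; wind correction -5.1° → command heading 195.6°, groundspeed 205.9 kt
Leg 3: desired track 278.0°; wind correction -7.9° → command heading 270.1°, groundspeed 247.2 kt

Leg 1: heading=198.9°, groundspeed=207.2 kt
Leg 2: heading=195.6°, groundspeed=205.9 kt
Leg 3: heading=270.1°, groundspeed=247.2 kt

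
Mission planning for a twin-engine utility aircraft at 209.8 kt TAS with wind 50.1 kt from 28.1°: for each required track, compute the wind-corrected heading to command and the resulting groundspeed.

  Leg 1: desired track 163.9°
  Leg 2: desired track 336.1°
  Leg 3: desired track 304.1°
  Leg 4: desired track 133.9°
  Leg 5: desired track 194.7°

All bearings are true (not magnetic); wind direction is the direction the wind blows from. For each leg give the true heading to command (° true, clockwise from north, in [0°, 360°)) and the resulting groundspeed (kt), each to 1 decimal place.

Leg 1: heading=154.3°, groundspeed=242.8 kt
Leg 2: heading=346.9°, groundspeed=175.2 kt
Leg 3: heading=317.8°, groundspeed=198.6 kt
Leg 4: heading=120.6°, groundspeed=217.8 kt
Leg 5: heading=191.5°, groundspeed=258.2 kt

Leg 1: desired track 163.9°; wind correction -9.6° → command heading 154.3°, groundspeed 242.8 kt
Leg 2: desired track 336.1°; wind correction +10.8° → command heading 346.9°, groundspeed 175.2 kt
Leg 3: desired track 304.1°; wind correction +13.7° → command heading 317.8°, groundspeed 198.6 kt
Leg 4: desired track 133.9°; wind correction -13.3° → command heading 120.6°, groundspeed 217.8 kt
Leg 5: desired track 194.7°; wind correction -3.2° → command heading 191.5°, groundspeed 258.2 kt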